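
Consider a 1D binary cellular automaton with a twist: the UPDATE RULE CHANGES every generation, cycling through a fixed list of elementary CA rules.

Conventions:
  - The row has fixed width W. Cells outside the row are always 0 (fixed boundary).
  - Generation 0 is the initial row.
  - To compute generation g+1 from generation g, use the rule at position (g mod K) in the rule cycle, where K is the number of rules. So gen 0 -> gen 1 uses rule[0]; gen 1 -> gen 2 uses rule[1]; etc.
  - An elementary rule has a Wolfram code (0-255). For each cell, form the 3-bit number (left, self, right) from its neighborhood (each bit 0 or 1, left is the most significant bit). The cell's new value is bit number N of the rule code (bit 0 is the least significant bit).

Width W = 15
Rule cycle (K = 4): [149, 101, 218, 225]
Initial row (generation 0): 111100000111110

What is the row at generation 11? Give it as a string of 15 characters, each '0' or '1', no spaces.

Gen 0: 111100000111110
Gen 1 (rule 149): 011011110011101
Gen 2 (rule 101): 001100010000111
Gen 3 (rule 218): 011110101001111
Gen 4 (rule 225): 001111010000111
Gen 5 (rule 149): 100110011110010
Gen 6 (rule 101): 100010000010010
Gen 7 (rule 218): 010101000101101
Gen 8 (rule 225): 001010010010110
Gen 9 (rule 149): 101011011010001
Gen 10 (rule 101): 111101101110101
Gen 11 (rule 218): 111101101110000

Answer: 111101101110000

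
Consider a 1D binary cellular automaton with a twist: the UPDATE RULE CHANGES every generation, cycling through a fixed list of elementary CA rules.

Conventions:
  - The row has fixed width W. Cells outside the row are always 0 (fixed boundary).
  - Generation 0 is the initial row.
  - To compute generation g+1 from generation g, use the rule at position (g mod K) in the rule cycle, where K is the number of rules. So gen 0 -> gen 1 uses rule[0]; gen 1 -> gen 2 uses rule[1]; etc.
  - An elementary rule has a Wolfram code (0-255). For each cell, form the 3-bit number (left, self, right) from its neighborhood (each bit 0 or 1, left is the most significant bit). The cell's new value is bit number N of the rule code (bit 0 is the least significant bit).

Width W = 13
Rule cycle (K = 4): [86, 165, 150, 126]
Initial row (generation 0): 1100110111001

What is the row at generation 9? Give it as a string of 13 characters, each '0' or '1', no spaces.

Answer: 1010011000101

Derivation:
Gen 0: 1100110111001
Gen 1 (rule 86): 0111010001111
Gen 2 (rule 165): 0010110100110
Gen 3 (rule 150): 0110000111001
Gen 4 (rule 126): 1111001101111
Gen 5 (rule 86): 0001110100001
Gen 6 (rule 165): 1100101101101
Gen 7 (rule 150): 0011100000001
Gen 8 (rule 126): 0110110000011
Gen 9 (rule 86): 1010011000101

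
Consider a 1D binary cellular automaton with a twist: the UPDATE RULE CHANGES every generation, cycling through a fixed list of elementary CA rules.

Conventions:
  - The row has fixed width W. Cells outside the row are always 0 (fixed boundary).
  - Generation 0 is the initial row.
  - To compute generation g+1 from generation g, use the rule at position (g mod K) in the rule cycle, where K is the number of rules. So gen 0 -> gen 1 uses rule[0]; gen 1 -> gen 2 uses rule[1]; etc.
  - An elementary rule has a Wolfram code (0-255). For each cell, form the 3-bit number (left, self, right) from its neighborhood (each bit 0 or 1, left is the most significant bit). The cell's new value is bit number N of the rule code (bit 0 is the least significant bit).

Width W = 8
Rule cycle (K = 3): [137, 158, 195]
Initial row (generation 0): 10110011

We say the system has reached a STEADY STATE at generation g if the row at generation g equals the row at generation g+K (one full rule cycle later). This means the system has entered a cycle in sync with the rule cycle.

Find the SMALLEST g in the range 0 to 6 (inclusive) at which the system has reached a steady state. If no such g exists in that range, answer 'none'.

Gen 0: 10110011
Gen 1 (rule 137): 00100010
Gen 2 (rule 158): 01110111
Gen 3 (rule 195): 10110011
Gen 4 (rule 137): 00100010
Gen 5 (rule 158): 01110111
Gen 6 (rule 195): 10110011
Gen 7 (rule 137): 00100010
Gen 8 (rule 158): 01110111
Gen 9 (rule 195): 10110011

Answer: 0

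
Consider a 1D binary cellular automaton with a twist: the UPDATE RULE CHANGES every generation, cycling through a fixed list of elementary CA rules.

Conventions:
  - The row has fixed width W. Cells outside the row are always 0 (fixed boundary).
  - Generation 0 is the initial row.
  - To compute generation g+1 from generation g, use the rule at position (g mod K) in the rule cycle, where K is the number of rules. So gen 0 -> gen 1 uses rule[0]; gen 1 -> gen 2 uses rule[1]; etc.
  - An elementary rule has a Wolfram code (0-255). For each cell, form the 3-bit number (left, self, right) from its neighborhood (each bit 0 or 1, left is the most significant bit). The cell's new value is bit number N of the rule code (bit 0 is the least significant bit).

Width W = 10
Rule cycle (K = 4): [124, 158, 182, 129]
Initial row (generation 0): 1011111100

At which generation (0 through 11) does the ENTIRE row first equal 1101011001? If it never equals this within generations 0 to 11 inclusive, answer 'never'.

Gen 0: 1011111100
Gen 1 (rule 124): 1110000110
Gen 2 (rule 158): 1101001101
Gen 3 (rule 182): 0011110011
Gen 4 (rule 129): 1001100000
Gen 5 (rule 124): 1101110000
Gen 6 (rule 158): 1001101000
Gen 7 (rule 182): 1110011100
Gen 8 (rule 129): 0100001001
Gen 9 (rule 124): 0110001101
Gen 10 (rule 158): 1101011001
Gen 11 (rule 182): 0011100111

Answer: 10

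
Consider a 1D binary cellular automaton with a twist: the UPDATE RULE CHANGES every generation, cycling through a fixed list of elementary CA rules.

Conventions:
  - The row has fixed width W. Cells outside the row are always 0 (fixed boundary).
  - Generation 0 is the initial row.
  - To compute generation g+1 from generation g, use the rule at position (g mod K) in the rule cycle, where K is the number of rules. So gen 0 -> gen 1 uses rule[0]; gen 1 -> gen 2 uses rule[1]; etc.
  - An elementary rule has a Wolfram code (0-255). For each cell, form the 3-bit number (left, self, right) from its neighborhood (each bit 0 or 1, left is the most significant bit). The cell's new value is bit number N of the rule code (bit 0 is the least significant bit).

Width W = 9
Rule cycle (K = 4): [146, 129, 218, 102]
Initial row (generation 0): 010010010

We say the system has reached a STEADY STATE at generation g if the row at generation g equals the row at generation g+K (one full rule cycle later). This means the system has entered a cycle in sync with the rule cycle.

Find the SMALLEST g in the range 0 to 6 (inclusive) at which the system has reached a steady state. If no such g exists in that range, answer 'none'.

Answer: none

Derivation:
Gen 0: 010010010
Gen 1 (rule 146): 101101101
Gen 2 (rule 129): 000000000
Gen 3 (rule 218): 000000000
Gen 4 (rule 102): 000000000
Gen 5 (rule 146): 000000000
Gen 6 (rule 129): 111111111
Gen 7 (rule 218): 111111111
Gen 8 (rule 102): 000000001
Gen 9 (rule 146): 000000010
Gen 10 (rule 129): 111111000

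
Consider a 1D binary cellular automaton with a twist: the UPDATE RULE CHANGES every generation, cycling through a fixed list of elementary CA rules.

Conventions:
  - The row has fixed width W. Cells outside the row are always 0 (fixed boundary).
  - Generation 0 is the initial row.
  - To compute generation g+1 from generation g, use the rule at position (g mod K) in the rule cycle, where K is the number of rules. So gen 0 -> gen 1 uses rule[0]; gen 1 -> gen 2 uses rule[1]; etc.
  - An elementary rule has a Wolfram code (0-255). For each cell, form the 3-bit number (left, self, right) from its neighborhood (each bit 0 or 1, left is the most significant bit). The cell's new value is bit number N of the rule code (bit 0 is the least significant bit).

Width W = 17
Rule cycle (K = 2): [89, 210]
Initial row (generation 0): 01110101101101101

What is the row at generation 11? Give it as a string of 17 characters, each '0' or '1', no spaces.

Answer: 00111111100001011

Derivation:
Gen 0: 01110101101101101
Gen 1 (rule 89): 01010001101101100
Gen 2 (rule 210): 10001010100100110
Gen 3 (rule 89): 01100000010010111
Gen 4 (rule 210): 10110000101100011
Gen 5 (rule 89): 00111110001111011
Gen 6 (rule 210): 01011111010111001
Gen 7 (rule 89): 00010001000101100
Gen 8 (rule 210): 00101010101000110
Gen 9 (rule 89): 10000000000110111
Gen 10 (rule 210): 01000000001010011
Gen 11 (rule 89): 00111111100001011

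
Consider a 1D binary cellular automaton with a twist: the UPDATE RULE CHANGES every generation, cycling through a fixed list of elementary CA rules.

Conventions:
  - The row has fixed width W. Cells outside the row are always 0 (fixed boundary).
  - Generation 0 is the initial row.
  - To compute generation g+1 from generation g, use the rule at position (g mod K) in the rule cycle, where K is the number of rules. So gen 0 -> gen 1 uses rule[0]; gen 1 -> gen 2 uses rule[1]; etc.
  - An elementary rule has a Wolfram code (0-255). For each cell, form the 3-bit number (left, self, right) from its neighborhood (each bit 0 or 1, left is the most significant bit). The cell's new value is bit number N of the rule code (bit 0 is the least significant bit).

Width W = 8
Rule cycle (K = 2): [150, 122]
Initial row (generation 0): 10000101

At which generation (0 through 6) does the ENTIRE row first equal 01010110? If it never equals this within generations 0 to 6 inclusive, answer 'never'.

Gen 0: 10000101
Gen 1 (rule 150): 11001101
Gen 2 (rule 122): 11111110
Gen 3 (rule 150): 01111101
Gen 4 (rule 122): 11000110
Gen 5 (rule 150): 00101001
Gen 6 (rule 122): 01010110

Answer: 6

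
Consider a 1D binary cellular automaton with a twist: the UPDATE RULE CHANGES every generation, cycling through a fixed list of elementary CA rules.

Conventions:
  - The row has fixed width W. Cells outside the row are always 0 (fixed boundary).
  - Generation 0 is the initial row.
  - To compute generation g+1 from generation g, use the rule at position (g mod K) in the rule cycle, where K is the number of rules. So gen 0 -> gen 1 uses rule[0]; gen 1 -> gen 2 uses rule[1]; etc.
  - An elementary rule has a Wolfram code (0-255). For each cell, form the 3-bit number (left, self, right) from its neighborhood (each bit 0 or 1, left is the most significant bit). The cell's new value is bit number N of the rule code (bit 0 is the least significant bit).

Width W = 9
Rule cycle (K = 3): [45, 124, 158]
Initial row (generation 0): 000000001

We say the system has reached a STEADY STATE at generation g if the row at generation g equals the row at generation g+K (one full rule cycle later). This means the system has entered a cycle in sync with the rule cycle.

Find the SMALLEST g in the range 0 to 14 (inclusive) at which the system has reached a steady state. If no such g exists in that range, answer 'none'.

Answer: 12

Derivation:
Gen 0: 000000001
Gen 1 (rule 45): 111111101
Gen 2 (rule 124): 100000111
Gen 3 (rule 158): 110001110
Gen 4 (rule 45): 100101000
Gen 5 (rule 124): 110111100
Gen 6 (rule 158): 100111010
Gen 7 (rule 45): 100100110
Gen 8 (rule 124): 110110111
Gen 9 (rule 158): 100100110
Gen 10 (rule 45): 100100100
Gen 11 (rule 124): 110110110
Gen 12 (rule 158): 100100101
Gen 13 (rule 45): 100100111
Gen 14 (rule 124): 110110101
Gen 15 (rule 158): 100100101
Gen 16 (rule 45): 100100111
Gen 17 (rule 124): 110110101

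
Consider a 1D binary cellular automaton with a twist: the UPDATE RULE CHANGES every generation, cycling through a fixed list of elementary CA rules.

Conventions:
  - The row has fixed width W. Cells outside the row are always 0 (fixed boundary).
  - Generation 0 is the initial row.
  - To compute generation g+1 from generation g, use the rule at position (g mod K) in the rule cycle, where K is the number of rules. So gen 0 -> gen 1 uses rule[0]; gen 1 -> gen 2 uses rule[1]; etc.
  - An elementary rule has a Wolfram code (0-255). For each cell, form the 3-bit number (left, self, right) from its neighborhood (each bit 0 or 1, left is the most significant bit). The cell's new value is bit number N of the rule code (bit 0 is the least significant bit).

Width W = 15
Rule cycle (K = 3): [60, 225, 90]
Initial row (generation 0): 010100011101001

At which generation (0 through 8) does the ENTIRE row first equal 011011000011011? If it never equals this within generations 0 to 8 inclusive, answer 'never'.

Gen 0: 010100011101001
Gen 1 (rule 60): 011110010011101
Gen 2 (rule 225): 001110000001110
Gen 3 (rule 90): 011011000011011
Gen 4 (rule 60): 010110100010110
Gen 5 (rule 225): 001011001001010
Gen 6 (rule 90): 010011110110001
Gen 7 (rule 60): 011010001101001
Gen 8 (rule 225): 001100100110000

Answer: 3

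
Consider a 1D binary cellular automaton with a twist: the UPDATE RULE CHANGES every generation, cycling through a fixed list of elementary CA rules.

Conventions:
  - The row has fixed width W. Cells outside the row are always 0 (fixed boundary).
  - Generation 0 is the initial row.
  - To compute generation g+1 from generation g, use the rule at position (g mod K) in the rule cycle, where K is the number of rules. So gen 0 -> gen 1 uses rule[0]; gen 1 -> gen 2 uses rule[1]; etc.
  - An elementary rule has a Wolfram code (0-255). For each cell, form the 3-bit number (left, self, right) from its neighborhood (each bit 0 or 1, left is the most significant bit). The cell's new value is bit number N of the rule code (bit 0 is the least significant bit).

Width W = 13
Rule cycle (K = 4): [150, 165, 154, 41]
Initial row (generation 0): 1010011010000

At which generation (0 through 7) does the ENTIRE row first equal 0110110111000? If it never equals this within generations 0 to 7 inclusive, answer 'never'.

Gen 0: 1010011010000
Gen 1 (rule 150): 1011100011000
Gen 2 (rule 165): 1101001000011
Gen 3 (rule 154): 1000110100110
Gen 4 (rule 41): 0010101000100
Gen 5 (rule 150): 0110101101110
Gen 6 (rule 165): 0001110010100
Gen 7 (rule 154): 0011101100010

Answer: never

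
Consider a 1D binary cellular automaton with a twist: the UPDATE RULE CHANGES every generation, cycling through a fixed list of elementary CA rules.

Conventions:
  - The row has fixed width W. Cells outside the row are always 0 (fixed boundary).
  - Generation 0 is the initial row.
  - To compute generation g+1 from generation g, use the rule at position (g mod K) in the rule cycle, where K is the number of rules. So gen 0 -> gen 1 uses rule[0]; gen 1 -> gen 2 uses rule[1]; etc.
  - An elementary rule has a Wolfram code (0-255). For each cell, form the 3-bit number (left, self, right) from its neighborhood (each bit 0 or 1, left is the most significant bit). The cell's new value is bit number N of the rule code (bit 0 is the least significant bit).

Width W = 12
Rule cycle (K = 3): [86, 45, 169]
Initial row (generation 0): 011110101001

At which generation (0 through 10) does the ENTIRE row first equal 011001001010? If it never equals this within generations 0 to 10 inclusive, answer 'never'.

Gen 0: 011110101001
Gen 1 (rule 86): 100010101111
Gen 2 (rule 45): 101011111000
Gen 3 (rule 169): 010111110011
Gen 4 (rule 86): 110000011101
Gen 5 (rule 45): 100111010011
Gen 6 (rule 169): 000110100010
Gen 7 (rule 86): 001010110111
Gen 8 (rule 45): 101111101100
Gen 9 (rule 169): 011111011001
Gen 10 (rule 86): 100001001111

Answer: never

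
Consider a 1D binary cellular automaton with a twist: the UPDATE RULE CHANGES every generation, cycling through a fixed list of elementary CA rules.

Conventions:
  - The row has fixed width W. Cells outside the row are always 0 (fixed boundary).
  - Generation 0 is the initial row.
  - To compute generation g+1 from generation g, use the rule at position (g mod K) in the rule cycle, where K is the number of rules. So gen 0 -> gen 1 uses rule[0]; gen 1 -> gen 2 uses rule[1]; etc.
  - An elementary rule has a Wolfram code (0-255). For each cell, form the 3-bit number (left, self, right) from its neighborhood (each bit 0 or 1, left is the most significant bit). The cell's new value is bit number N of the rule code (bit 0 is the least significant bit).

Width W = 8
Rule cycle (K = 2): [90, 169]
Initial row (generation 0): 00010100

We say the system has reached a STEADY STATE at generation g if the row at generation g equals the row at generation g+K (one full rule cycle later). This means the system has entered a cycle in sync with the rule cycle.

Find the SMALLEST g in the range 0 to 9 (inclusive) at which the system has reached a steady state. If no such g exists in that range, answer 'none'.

Answer: none

Derivation:
Gen 0: 00010100
Gen 1 (rule 90): 00100010
Gen 2 (rule 169): 10001000
Gen 3 (rule 90): 01010100
Gen 4 (rule 169): 00101001
Gen 5 (rule 90): 01000110
Gen 6 (rule 169): 00010100
Gen 7 (rule 90): 00100010
Gen 8 (rule 169): 10001000
Gen 9 (rule 90): 01010100
Gen 10 (rule 169): 00101001
Gen 11 (rule 90): 01000110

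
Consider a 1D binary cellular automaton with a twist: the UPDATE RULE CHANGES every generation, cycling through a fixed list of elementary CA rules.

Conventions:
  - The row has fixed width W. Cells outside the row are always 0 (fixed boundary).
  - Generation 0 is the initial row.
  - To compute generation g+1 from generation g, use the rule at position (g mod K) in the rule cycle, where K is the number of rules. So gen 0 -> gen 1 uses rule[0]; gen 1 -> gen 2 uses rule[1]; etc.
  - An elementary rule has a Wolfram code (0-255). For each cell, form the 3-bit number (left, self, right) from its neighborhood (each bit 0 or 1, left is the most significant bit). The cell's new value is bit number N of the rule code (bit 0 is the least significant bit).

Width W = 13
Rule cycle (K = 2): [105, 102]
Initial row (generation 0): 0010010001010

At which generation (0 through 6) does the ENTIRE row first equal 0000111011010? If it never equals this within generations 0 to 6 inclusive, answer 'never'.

Answer: never

Derivation:
Gen 0: 0010010001010
Gen 1 (rule 105): 1000000100100
Gen 2 (rule 102): 1000001101100
Gen 3 (rule 105): 0011101111101
Gen 4 (rule 102): 0100110000111
Gen 5 (rule 105): 0000110110101
Gen 6 (rule 102): 0001011011111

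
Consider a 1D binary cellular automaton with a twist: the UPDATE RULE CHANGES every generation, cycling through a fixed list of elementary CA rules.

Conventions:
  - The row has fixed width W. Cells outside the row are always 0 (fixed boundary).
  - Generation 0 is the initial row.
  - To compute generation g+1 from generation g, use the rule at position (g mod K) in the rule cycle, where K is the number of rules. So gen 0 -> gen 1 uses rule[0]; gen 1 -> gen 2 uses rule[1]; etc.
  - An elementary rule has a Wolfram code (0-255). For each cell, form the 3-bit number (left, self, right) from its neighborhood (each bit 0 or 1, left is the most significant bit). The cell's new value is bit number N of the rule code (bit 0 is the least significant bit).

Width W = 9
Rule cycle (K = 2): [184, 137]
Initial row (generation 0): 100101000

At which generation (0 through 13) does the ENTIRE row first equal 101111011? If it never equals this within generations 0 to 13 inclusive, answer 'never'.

Gen 0: 100101000
Gen 1 (rule 184): 010010100
Gen 2 (rule 137): 000000001
Gen 3 (rule 184): 000000000
Gen 4 (rule 137): 111111111
Gen 5 (rule 184): 111111110
Gen 6 (rule 137): 111111100
Gen 7 (rule 184): 111111010
Gen 8 (rule 137): 111110000
Gen 9 (rule 184): 111101000
Gen 10 (rule 137): 111000011
Gen 11 (rule 184): 110100010
Gen 12 (rule 137): 100001000
Gen 13 (rule 184): 010000100

Answer: never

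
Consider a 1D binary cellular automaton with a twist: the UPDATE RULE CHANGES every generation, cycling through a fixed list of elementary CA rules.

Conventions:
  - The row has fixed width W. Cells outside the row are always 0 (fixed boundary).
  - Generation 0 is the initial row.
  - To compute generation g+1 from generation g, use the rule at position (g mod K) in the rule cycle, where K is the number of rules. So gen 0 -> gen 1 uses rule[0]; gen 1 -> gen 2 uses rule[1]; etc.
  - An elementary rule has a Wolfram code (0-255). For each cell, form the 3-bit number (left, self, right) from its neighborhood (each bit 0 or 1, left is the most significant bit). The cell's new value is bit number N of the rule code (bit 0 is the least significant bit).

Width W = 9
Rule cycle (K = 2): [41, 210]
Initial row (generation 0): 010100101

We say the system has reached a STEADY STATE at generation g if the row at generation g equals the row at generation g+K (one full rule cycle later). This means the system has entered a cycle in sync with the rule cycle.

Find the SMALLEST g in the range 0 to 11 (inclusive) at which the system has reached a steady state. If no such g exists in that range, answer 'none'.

Gen 0: 010100101
Gen 1 (rule 41): 001000010
Gen 2 (rule 210): 010100101
Gen 3 (rule 41): 001000010
Gen 4 (rule 210): 010100101
Gen 5 (rule 41): 001000010
Gen 6 (rule 210): 010100101
Gen 7 (rule 41): 001000010
Gen 8 (rule 210): 010100101
Gen 9 (rule 41): 001000010
Gen 10 (rule 210): 010100101
Gen 11 (rule 41): 001000010
Gen 12 (rule 210): 010100101
Gen 13 (rule 41): 001000010

Answer: 0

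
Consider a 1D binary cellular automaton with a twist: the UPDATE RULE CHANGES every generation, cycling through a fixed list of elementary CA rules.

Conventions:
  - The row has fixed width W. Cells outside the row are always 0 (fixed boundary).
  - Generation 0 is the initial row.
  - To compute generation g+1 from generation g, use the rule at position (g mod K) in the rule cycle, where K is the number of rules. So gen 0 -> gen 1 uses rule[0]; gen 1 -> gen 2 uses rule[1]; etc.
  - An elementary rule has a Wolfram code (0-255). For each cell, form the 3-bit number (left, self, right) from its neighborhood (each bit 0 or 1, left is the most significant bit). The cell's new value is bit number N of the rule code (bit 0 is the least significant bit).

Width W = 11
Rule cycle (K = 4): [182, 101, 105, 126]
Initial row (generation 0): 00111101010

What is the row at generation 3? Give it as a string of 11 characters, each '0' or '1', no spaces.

Gen 0: 00111101010
Gen 1 (rule 182): 01011011111
Gen 2 (rule 101): 01101100001
Gen 3 (rule 105): 01111101100

Answer: 01111101100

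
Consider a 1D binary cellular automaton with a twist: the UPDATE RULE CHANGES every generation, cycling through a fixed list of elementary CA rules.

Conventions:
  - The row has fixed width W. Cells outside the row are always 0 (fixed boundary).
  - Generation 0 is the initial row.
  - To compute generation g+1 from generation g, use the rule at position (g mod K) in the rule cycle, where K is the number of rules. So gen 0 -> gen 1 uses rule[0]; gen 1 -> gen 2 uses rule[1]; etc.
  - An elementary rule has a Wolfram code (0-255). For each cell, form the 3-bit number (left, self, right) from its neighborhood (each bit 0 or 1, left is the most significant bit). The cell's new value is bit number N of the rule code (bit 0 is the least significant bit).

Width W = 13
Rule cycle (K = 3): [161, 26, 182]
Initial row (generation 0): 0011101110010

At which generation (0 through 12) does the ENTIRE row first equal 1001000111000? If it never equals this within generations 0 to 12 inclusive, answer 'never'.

Answer: 3

Derivation:
Gen 0: 0011101110010
Gen 1 (rule 161): 1001010100000
Gen 2 (rule 26): 0110000010000
Gen 3 (rule 182): 1001000111000
Gen 4 (rule 161): 0000010010011
Gen 5 (rule 26): 0000101101110
Gen 6 (rule 182): 0001110010101
Gen 7 (rule 161): 1100100001010
Gen 8 (rule 26): 1011010010001
Gen 9 (rule 182): 1100111111011
Gen 10 (rule 161): 0000011110100
Gen 11 (rule 26): 0000110000010
Gen 12 (rule 182): 0001001000111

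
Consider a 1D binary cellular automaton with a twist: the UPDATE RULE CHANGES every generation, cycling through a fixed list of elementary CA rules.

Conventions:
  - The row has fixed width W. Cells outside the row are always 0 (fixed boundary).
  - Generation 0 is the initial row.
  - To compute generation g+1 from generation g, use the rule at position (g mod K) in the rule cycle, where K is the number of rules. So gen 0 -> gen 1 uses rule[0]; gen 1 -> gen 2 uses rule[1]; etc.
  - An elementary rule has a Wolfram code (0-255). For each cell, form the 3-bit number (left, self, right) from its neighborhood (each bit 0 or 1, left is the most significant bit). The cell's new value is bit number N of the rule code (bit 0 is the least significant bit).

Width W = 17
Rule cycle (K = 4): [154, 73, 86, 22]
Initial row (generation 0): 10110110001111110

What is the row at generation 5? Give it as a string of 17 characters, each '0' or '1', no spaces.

Answer: 01010010101101010

Derivation:
Gen 0: 10110110001111110
Gen 1 (rule 154): 00100101011111101
Gen 2 (rule 73): 10000000010000100
Gen 3 (rule 86): 11000000111001110
Gen 4 (rule 22): 00100001000110001
Gen 5 (rule 154): 01010010101101010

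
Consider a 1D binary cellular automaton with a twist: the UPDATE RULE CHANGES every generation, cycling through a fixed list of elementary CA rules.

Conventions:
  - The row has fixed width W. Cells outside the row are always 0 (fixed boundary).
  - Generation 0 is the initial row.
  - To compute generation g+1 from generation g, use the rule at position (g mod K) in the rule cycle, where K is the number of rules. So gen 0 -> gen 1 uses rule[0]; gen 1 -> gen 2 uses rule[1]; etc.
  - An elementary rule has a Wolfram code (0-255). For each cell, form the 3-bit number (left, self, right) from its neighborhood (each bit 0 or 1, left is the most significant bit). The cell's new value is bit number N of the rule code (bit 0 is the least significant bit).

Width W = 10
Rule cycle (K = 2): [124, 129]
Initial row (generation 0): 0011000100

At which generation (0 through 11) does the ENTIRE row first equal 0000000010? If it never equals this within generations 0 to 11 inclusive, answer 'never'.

Answer: never

Derivation:
Gen 0: 0011000100
Gen 1 (rule 124): 0011100110
Gen 2 (rule 129): 1001000000
Gen 3 (rule 124): 1101100000
Gen 4 (rule 129): 0000001111
Gen 5 (rule 124): 0000001001
Gen 6 (rule 129): 1111100000
Gen 7 (rule 124): 1000110000
Gen 8 (rule 129): 0010000111
Gen 9 (rule 124): 0011000101
Gen 10 (rule 129): 1000010000
Gen 11 (rule 124): 1100011000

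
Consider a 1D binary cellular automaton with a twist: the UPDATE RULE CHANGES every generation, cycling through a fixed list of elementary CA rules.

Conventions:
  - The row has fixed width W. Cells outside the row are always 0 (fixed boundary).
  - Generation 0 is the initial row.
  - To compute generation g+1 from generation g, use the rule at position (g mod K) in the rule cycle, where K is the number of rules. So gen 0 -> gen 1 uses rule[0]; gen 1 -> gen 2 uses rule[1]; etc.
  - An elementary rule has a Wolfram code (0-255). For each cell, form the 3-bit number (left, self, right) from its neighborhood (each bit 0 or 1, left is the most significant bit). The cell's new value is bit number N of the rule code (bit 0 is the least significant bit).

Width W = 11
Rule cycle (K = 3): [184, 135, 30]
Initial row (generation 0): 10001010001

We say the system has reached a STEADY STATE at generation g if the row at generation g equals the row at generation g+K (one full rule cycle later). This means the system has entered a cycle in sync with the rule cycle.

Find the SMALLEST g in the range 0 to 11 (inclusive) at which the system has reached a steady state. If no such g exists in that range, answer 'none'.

Gen 0: 10001010001
Gen 1 (rule 184): 01000101000
Gen 2 (rule 135): 11011101011
Gen 3 (rule 30): 10010001010
Gen 4 (rule 184): 01001000101
Gen 5 (rule 135): 11011011101
Gen 6 (rule 30): 10010010001
Gen 7 (rule 184): 01001001000
Gen 8 (rule 135): 11011011011
Gen 9 (rule 30): 10010010010
Gen 10 (rule 184): 01001001001
Gen 11 (rule 135): 11011011011
Gen 12 (rule 30): 10010010010
Gen 13 (rule 184): 01001001001
Gen 14 (rule 135): 11011011011

Answer: 8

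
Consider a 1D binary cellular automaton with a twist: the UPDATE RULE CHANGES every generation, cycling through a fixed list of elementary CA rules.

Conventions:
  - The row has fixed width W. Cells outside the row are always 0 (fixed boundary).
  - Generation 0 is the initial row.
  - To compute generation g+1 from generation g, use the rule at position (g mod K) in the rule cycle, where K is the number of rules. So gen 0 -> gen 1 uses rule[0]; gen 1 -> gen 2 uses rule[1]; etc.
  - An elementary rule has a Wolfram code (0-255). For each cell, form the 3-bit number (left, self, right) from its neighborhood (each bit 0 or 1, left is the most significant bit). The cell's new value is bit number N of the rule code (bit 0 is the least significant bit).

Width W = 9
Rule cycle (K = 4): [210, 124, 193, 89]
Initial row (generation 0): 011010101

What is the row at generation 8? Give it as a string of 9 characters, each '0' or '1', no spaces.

Answer: 000111011

Derivation:
Gen 0: 011010101
Gen 1 (rule 210): 101000000
Gen 2 (rule 124): 111100000
Gen 3 (rule 193): 011101111
Gen 4 (rule 89): 010101001
Gen 5 (rule 210): 100000110
Gen 6 (rule 124): 110000111
Gen 7 (rule 193): 010110011
Gen 8 (rule 89): 000111011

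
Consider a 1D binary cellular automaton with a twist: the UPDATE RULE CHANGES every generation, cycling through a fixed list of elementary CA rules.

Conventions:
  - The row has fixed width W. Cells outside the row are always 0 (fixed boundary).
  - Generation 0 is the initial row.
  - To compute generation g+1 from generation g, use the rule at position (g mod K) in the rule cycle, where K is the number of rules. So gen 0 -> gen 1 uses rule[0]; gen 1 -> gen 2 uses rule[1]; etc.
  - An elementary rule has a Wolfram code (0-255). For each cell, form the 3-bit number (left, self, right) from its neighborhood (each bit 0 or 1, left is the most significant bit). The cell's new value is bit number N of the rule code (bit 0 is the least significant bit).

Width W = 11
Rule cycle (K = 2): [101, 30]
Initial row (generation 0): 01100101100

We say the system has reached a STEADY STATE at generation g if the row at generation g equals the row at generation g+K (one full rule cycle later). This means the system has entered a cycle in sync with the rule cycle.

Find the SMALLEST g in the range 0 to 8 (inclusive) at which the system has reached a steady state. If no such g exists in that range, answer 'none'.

Gen 0: 01100101100
Gen 1 (rule 101): 00100110101
Gen 2 (rule 30): 01111100101
Gen 3 (rule 101): 00000100111
Gen 4 (rule 30): 00001111100
Gen 5 (rule 101): 11100000101
Gen 6 (rule 30): 10010001101
Gen 7 (rule 101): 10010100111
Gen 8 (rule 30): 11110111100
Gen 9 (rule 101): 00011000101
Gen 10 (rule 30): 00110101101

Answer: none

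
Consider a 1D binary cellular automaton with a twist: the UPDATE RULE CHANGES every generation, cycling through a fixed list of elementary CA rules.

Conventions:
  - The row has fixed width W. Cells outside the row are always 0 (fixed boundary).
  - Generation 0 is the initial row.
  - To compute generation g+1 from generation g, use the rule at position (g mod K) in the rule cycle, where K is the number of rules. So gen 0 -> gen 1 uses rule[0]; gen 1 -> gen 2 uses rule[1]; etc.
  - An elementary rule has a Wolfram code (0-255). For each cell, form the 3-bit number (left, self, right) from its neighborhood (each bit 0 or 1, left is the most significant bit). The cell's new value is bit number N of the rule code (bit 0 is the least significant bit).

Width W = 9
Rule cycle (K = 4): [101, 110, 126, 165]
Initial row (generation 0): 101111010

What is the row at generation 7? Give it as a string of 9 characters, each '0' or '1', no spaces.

Gen 0: 101111010
Gen 1 (rule 101): 110001110
Gen 2 (rule 110): 110011010
Gen 3 (rule 126): 111111111
Gen 4 (rule 165): 011111110
Gen 5 (rule 101): 000000010
Gen 6 (rule 110): 000000110
Gen 7 (rule 126): 000001111

Answer: 000001111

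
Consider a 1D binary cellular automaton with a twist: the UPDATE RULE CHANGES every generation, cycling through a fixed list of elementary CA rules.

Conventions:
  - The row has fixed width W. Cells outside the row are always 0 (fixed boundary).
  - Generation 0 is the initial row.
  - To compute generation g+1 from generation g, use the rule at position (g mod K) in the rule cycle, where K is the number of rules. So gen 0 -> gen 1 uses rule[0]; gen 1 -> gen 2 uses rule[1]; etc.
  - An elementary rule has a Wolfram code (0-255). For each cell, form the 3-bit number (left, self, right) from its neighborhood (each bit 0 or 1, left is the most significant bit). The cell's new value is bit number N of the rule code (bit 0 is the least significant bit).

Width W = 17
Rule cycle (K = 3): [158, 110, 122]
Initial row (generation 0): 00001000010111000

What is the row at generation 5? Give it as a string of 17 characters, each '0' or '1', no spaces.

Gen 0: 00001000010111000
Gen 1 (rule 158): 00011100110110100
Gen 2 (rule 110): 00110101111111100
Gen 3 (rule 122): 01111011000000110
Gen 4 (rule 158): 11110010100001101
Gen 5 (rule 110): 10010111100011111

Answer: 10010111100011111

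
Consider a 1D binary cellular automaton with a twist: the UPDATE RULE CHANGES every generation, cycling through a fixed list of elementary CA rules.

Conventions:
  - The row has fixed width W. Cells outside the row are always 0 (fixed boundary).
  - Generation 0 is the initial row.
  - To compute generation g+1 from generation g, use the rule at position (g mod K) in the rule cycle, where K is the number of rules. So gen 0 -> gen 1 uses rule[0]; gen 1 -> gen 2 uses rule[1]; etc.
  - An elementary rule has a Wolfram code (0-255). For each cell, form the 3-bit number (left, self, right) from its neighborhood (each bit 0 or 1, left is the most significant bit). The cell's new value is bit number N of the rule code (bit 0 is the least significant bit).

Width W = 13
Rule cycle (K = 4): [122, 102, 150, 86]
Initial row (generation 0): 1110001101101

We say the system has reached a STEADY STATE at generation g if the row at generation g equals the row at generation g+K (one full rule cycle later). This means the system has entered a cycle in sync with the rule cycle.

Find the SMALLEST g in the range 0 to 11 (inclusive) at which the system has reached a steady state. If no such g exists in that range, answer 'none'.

Answer: none

Derivation:
Gen 0: 1110001101101
Gen 1 (rule 122): 1011011111110
Gen 2 (rule 102): 1101100000010
Gen 3 (rule 150): 0000010000111
Gen 4 (rule 86): 0000111001001
Gen 5 (rule 122): 0001101110110
Gen 6 (rule 102): 0010110011010
Gen 7 (rule 150): 0110001100011
Gen 8 (rule 86): 1011010110101
Gen 9 (rule 122): 0111101111010
Gen 10 (rule 102): 1000110001110
Gen 11 (rule 150): 1101001010101
Gen 12 (rule 86): 0101111010101
Gen 13 (rule 122): 1011001101010
Gen 14 (rule 102): 1101010111110
Gen 15 (rule 150): 0001010011101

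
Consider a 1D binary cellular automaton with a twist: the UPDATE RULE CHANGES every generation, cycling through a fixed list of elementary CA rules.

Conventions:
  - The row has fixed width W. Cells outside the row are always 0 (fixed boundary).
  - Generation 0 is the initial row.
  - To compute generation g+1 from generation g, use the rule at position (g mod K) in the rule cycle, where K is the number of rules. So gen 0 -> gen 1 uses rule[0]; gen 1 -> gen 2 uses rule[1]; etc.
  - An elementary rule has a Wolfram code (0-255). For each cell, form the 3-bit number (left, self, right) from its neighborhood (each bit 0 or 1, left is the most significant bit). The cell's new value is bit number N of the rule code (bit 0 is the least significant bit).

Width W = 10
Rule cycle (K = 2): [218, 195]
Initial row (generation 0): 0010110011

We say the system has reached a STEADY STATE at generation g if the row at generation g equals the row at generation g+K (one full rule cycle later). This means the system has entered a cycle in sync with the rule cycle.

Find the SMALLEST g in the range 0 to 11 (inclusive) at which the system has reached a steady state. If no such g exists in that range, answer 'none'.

Gen 0: 0010110011
Gen 1 (rule 218): 0100111111
Gen 2 (rule 195): 1001011111
Gen 3 (rule 218): 0110011111
Gen 4 (rule 195): 1010101111
Gen 5 (rule 218): 0000001111
Gen 6 (rule 195): 1111110111
Gen 7 (rule 218): 1111110111
Gen 8 (rule 195): 0111110011
Gen 9 (rule 218): 1111111111
Gen 10 (rule 195): 0111111111
Gen 11 (rule 218): 1111111111
Gen 12 (rule 195): 0111111111
Gen 13 (rule 218): 1111111111

Answer: 9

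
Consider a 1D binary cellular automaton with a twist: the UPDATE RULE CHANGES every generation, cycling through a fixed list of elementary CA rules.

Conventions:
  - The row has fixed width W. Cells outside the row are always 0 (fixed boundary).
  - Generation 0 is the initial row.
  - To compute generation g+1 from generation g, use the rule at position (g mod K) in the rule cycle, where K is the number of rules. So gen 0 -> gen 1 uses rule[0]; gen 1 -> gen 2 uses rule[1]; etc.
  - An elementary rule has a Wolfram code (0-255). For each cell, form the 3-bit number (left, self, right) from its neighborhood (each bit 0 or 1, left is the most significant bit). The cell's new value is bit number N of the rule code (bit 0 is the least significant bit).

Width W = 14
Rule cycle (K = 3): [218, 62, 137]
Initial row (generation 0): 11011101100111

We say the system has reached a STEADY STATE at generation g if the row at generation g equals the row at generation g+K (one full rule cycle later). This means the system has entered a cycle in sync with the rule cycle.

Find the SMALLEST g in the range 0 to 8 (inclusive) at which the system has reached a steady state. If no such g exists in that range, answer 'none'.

Gen 0: 11011101100111
Gen 1 (rule 218): 11011101111111
Gen 2 (rule 62): 10110011000000
Gen 3 (rule 137): 00100010011111
Gen 4 (rule 218): 01010101111111
Gen 5 (rule 62): 11111111000000
Gen 6 (rule 137): 11111110011111
Gen 7 (rule 218): 11111111111111
Gen 8 (rule 62): 10000000000000
Gen 9 (rule 137): 00111111111111
Gen 10 (rule 218): 01111111111111
Gen 11 (rule 62): 11000000000000

Answer: none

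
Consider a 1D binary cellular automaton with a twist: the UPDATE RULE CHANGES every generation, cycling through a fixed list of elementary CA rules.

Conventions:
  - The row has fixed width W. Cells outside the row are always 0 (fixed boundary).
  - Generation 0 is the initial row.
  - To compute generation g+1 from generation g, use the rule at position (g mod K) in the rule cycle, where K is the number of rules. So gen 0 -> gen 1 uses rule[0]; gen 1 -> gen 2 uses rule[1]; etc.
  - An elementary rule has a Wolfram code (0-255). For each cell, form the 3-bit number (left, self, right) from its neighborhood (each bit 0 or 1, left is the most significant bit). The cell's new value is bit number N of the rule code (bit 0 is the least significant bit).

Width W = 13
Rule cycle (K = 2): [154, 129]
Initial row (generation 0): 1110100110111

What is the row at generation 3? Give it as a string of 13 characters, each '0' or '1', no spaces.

Gen 0: 1110100110111
Gen 1 (rule 154): 1100011100110
Gen 2 (rule 129): 0001001000000
Gen 3 (rule 154): 0010110100000

Answer: 0010110100000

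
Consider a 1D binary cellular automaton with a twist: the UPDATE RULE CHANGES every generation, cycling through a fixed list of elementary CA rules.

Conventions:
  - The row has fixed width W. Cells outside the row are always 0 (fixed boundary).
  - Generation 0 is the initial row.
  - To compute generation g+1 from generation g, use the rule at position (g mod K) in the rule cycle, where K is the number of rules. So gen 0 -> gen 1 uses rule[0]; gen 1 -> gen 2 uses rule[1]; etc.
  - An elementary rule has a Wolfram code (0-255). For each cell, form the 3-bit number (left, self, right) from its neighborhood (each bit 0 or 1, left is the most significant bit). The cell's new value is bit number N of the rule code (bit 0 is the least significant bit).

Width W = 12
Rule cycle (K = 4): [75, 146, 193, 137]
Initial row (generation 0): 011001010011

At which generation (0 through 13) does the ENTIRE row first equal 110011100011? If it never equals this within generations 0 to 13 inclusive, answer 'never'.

Gen 0: 011001010011
Gen 1 (rule 75): 111010000111
Gen 2 (rule 146): 010001001010
Gen 3 (rule 193): 000100000000
Gen 4 (rule 137): 110001111111
Gen 5 (rule 75): 110111000001
Gen 6 (rule 146): 000010100010
Gen 7 (rule 193): 111000001000
Gen 8 (rule 137): 110011100011
Gen 9 (rule 75): 110110101111
Gen 10 (rule 146): 000000000110
Gen 11 (rule 193): 111111110010
Gen 12 (rule 137): 111111100000
Gen 13 (rule 75): 100000101111

Answer: 8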